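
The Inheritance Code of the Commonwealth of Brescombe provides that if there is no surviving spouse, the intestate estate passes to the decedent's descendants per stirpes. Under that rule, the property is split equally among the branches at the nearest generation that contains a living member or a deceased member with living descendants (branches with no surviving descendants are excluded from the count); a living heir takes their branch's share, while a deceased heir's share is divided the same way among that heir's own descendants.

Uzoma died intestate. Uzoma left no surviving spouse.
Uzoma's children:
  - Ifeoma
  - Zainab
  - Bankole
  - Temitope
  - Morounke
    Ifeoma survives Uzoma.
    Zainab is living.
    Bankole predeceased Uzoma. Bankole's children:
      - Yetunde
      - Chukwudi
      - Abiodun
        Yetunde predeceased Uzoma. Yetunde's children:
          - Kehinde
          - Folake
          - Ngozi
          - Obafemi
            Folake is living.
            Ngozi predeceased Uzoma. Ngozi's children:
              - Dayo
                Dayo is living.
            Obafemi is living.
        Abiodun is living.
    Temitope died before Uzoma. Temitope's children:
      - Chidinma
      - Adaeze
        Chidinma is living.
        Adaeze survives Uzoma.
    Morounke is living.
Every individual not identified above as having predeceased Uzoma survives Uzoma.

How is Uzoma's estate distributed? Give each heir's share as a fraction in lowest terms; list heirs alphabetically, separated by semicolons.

Abiodun 1/15; Adaeze 1/10; Chidinma 1/10; Chukwudi 1/15; Dayo 1/60; Folake 1/60; Ifeoma 1/5; Kehinde 1/60; Morounke 1/5; Obafemi 1/60; Zainab 1/5

There is no surviving spouse, so the entire estate passes to Uzoma's descendants per stirpes.
The estate is divided into 5 equal shares of 1/5 among Ifeoma, Zainab, Bankole, Temitope, Morounke.
Ifeoma is living and takes 1/5.
Zainab is living and takes 1/5.
Bankole predeceased; the 1/5 allotted to Bankole's branch passes to Bankole's issue by representation.
The 1/5 is divided into 3 equal shares of 1/15 among Yetunde, Chukwudi, Abiodun.
Yetunde predeceased; the 1/15 allotted to Yetunde's branch passes to Yetunde's issue by representation.
The 1/15 is divided into 4 equal shares of 1/60 among Kehinde, Folake, Ngozi, Obafemi.
Kehinde is living and takes 1/60.
Folake is living and takes 1/60.
Ngozi predeceased; the 1/60 allotted to Ngozi's branch passes to Ngozi's issue by representation.
Dayo is the sole taker at this level and receives the full 1/60.
Obafemi is living and takes 1/60.
Chukwudi is living and takes 1/15.
Abiodun is living and takes 1/15.
Temitope predeceased; the 1/5 allotted to Temitope's branch passes to Temitope's issue by representation.
The 1/5 is divided into 2 equal shares of 1/10 among Chidinma, Adaeze.
Chidinma is living and takes 1/10.
Adaeze is living and takes 1/10.
Morounke is living and takes 1/5.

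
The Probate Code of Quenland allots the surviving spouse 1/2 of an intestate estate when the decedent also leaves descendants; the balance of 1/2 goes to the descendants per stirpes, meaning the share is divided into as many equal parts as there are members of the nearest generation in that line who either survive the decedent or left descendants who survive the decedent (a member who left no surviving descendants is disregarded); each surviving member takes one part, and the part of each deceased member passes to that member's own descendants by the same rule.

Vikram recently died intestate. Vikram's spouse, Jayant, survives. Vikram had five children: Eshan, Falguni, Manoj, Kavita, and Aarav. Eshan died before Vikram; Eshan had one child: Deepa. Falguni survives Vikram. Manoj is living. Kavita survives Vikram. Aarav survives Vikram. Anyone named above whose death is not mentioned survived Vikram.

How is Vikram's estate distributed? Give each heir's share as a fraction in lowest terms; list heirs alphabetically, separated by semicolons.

Aarav 1/10; Deepa 1/10; Falguni 1/10; Jayant 1/2; Kavita 1/10; Manoj 1/10

Jayant, as surviving spouse, takes 1/2.
The remaining 1/2 passes to Vikram's descendants per stirpes.
The 1/2 is divided into 5 equal shares of 1/10 among Eshan, Falguni, Manoj, Kavita, Aarav.
Eshan predeceased; the 1/10 allotted to Eshan's branch passes to Eshan's issue by representation.
Deepa is the sole taker at this level and receives the full 1/10.
Falguni is living and takes 1/10.
Manoj is living and takes 1/10.
Kavita is living and takes 1/10.
Aarav is living and takes 1/10.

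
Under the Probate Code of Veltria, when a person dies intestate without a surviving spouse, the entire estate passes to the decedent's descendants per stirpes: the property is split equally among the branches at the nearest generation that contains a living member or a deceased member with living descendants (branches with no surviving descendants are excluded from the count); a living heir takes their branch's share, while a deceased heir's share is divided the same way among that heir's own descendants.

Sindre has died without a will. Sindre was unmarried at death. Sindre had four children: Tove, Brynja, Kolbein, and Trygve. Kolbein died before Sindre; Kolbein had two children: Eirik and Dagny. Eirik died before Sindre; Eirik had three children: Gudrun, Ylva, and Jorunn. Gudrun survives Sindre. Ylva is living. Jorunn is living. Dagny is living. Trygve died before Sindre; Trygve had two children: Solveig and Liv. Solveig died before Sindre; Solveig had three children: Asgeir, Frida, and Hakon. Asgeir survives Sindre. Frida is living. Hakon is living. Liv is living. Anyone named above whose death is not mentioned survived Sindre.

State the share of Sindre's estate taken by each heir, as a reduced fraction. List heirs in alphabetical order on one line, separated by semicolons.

Asgeir 1/24; Brynja 1/4; Dagny 1/8; Frida 1/24; Gudrun 1/24; Hakon 1/24; Jorunn 1/24; Liv 1/8; Tove 1/4; Ylva 1/24

There is no surviving spouse, so the entire estate passes to Sindre's descendants per stirpes.
The estate is divided into 4 equal shares of 1/4 among Tove, Brynja, Kolbein, Trygve.
Tove is living and takes 1/4.
Brynja is living and takes 1/4.
Kolbein predeceased; the 1/4 allotted to Kolbein's branch passes to Kolbein's issue by representation.
The 1/4 is divided into 2 equal shares of 1/8 among Eirik, Dagny.
Eirik predeceased; the 1/8 allotted to Eirik's branch passes to Eirik's issue by representation.
The 1/8 is divided into 3 equal shares of 1/24 among Gudrun, Ylva, Jorunn.
Gudrun is living and takes 1/24.
Ylva is living and takes 1/24.
Jorunn is living and takes 1/24.
Dagny is living and takes 1/8.
Trygve predeceased; the 1/4 allotted to Trygve's branch passes to Trygve's issue by representation.
The 1/4 is divided into 2 equal shares of 1/8 among Solveig, Liv.
Solveig predeceased; the 1/8 allotted to Solveig's branch passes to Solveig's issue by representation.
The 1/8 is divided into 3 equal shares of 1/24 among Asgeir, Frida, Hakon.
Asgeir is living and takes 1/24.
Frida is living and takes 1/24.
Hakon is living and takes 1/24.
Liv is living and takes 1/8.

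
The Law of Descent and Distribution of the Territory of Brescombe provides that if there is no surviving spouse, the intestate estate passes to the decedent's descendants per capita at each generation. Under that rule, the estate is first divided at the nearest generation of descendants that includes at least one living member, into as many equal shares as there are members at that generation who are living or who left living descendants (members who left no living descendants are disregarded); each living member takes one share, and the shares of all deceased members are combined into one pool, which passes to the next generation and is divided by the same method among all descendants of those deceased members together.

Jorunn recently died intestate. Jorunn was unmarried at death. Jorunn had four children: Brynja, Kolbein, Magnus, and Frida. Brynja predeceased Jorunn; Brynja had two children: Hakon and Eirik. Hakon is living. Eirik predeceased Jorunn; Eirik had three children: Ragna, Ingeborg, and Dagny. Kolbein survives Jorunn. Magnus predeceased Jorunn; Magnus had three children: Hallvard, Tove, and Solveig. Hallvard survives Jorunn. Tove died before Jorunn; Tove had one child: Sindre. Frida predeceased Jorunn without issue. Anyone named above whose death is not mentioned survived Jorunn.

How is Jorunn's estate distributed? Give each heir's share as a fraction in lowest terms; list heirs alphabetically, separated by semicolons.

There is no surviving spouse, so the entire estate passes to Jorunn's descendants per capita at each generation.
At generation 1 (Brynja, Kolbein, Magnus) there are 3 shares of (1)/3 = 1/3 each.
Living: Kolbein — each takes 1/3.
Deceased: Brynja and Magnus. Their combined 2/3 is pooled and carried to generation 2.
At generation 2 (Hakon, Eirik, Hallvard, Tove, Solveig) there are 5 shares of (2/3)/5 = 2/15 each.
Living: Hakon, Hallvard, and Solveig — each takes 2/15.
Deceased: Eirik and Tove. Their combined 4/15 is pooled and carried to generation 3.
At generation 3 (Ragna, Ingeborg, Dagny, Sindre) there are 4 shares of (4/15)/4 = 1/15 each.
Living: Ragna, Ingeborg, Dagny, and Sindre — each takes 1/15.

Dagny 1/15; Hakon 2/15; Hallvard 2/15; Ingeborg 1/15; Kolbein 1/3; Ragna 1/15; Sindre 1/15; Solveig 2/15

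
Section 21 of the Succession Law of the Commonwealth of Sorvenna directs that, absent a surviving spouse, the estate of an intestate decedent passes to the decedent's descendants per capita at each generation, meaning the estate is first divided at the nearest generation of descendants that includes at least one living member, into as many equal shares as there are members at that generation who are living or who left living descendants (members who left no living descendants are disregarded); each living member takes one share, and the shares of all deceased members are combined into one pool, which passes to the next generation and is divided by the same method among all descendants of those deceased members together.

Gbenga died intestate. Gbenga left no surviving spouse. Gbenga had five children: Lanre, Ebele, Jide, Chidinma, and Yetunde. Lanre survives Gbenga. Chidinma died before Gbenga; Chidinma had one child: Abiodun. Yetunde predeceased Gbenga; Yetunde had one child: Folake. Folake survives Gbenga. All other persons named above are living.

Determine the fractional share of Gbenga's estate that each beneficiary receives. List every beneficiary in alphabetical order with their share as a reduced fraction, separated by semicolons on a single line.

Abiodun 1/5; Ebele 1/5; Folake 1/5; Jide 1/5; Lanre 1/5

There is no surviving spouse, so the entire estate passes to Gbenga's descendants per capita at each generation.
At generation 1 (Lanre, Ebele, Jide, Chidinma, Yetunde) there are 5 shares of (1)/5 = 1/5 each.
Living: Lanre, Ebele, and Jide — each takes 1/5.
Deceased: Chidinma and Yetunde. Their combined 2/5 is pooled and carried to generation 2.
At generation 2 (Abiodun, Folake) there are 2 shares of (2/5)/2 = 1/5 each.
Living: Abiodun and Folake — each takes 1/5.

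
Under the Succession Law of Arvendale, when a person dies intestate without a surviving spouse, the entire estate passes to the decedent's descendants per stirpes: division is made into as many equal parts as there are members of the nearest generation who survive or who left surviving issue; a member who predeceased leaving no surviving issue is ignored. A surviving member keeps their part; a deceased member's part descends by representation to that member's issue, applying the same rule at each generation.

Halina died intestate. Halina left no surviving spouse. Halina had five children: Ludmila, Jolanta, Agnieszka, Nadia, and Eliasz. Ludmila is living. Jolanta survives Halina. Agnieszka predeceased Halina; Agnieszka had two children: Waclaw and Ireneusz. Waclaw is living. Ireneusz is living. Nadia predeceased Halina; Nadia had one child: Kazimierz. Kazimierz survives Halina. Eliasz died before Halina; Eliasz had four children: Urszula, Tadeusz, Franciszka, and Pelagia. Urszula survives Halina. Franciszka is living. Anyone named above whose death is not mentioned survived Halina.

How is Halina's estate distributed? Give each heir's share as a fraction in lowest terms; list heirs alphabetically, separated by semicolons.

There is no surviving spouse, so the entire estate passes to Halina's descendants per stirpes.
The estate is divided into 5 equal shares of 1/5 among Ludmila, Jolanta, Agnieszka, Nadia, Eliasz.
Ludmila is living and takes 1/5.
Jolanta is living and takes 1/5.
Agnieszka predeceased; the 1/5 allotted to Agnieszka's branch passes to Agnieszka's issue by representation.
The 1/5 is divided into 2 equal shares of 1/10 among Waclaw, Ireneusz.
Waclaw is living and takes 1/10.
Ireneusz is living and takes 1/10.
Nadia predeceased; the 1/5 allotted to Nadia's branch passes to Nadia's issue by representation.
Kazimierz is the sole taker at this level and receives the full 1/5.
Eliasz predeceased; the 1/5 allotted to Eliasz's branch passes to Eliasz's issue by representation.
The 1/5 is divided into 4 equal shares of 1/20 among Urszula, Tadeusz, Franciszka, Pelagia.
Urszula is living and takes 1/20.
Tadeusz is living and takes 1/20.
Franciszka is living and takes 1/20.
Pelagia is living and takes 1/20.

Franciszka 1/20; Ireneusz 1/10; Jolanta 1/5; Kazimierz 1/5; Ludmila 1/5; Pelagia 1/20; Tadeusz 1/20; Urszula 1/20; Waclaw 1/10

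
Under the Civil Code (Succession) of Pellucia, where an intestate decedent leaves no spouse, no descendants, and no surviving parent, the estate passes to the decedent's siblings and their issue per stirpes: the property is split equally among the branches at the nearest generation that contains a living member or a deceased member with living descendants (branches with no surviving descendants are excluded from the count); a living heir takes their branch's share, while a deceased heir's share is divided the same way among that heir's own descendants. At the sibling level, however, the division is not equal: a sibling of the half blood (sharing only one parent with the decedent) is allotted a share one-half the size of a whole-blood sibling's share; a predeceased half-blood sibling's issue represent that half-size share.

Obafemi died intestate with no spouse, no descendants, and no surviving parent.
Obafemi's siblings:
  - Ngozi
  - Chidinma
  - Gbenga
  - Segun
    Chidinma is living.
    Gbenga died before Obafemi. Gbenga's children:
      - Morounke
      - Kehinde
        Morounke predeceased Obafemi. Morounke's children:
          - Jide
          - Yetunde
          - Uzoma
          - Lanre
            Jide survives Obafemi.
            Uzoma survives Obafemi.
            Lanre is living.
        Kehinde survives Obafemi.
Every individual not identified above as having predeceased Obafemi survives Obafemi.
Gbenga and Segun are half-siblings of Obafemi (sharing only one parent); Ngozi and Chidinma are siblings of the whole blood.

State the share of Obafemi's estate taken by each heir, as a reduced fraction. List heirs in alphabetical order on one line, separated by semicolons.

Chidinma 1/3; Jide 1/48; Kehinde 1/12; Lanre 1/48; Ngozi 1/3; Segun 1/6; Uzoma 1/48; Yetunde 1/48

No spouse, descendants, or parent survives, so the estate passes to Obafemi's siblings per stirpes.
Half-blood siblings count for one-half the weight of whole-blood siblings at the initial division.
Dividing 1 in proportion to weights (total weight 3): Ngozi (weight 1) → 1/3; Chidinma (weight 1) → 1/3; Gbenga (weight 1/2) → 1/6; Segun (weight 1/2) → 1/6.
Ngozi is living and takes 1/3.
Chidinma is living and takes 1/3.
Gbenga predeceased; the 1/6 allotted to Gbenga's branch passes to Gbenga's issue by representation.
The 1/6 is divided into 2 equal shares of 1/12 among Morounke, Kehinde.
Morounke predeceased; the 1/12 allotted to Morounke's branch passes to Morounke's issue by representation.
The 1/12 is divided into 4 equal shares of 1/48 among Jide, Yetunde, Uzoma, Lanre.
Jide is living and takes 1/48.
Yetunde is living and takes 1/48.
Uzoma is living and takes 1/48.
Lanre is living and takes 1/48.
Kehinde is living and takes 1/12.
Segun is living and takes 1/6.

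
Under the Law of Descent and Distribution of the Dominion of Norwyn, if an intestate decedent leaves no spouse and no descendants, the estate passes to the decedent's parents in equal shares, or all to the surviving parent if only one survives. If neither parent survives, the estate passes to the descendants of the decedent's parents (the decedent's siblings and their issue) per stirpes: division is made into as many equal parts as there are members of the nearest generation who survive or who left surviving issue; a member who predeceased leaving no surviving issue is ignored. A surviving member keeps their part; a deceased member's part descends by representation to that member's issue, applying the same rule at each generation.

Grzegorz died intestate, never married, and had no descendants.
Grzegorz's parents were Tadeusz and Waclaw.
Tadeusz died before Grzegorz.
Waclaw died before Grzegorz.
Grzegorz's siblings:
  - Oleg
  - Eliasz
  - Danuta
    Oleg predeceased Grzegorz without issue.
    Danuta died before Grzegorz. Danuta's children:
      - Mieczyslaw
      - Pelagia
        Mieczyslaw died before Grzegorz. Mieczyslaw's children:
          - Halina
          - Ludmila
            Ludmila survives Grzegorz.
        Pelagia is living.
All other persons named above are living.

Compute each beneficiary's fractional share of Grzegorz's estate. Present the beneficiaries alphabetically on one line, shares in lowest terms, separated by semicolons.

Neither parent survives and there are no descendants, so the estate passes to Grzegorz's siblings and their issue per stirpes.
Oleg left no surviving issue, so that branch lapses and is disregarded.
The estate is divided into 2 equal shares of 1/2 among Eliasz, Danuta.
Eliasz is living and takes 1/2.
Danuta predeceased; the 1/2 allotted to Danuta's branch passes to Danuta's issue by representation.
The 1/2 is divided into 2 equal shares of 1/4 among Mieczyslaw, Pelagia.
Mieczyslaw predeceased; the 1/4 allotted to Mieczyslaw's branch passes to Mieczyslaw's issue by representation.
The 1/4 is divided into 2 equal shares of 1/8 among Halina, Ludmila.
Halina is living and takes 1/8.
Ludmila is living and takes 1/8.
Pelagia is living and takes 1/4.

Eliasz 1/2; Halina 1/8; Ludmila 1/8; Pelagia 1/4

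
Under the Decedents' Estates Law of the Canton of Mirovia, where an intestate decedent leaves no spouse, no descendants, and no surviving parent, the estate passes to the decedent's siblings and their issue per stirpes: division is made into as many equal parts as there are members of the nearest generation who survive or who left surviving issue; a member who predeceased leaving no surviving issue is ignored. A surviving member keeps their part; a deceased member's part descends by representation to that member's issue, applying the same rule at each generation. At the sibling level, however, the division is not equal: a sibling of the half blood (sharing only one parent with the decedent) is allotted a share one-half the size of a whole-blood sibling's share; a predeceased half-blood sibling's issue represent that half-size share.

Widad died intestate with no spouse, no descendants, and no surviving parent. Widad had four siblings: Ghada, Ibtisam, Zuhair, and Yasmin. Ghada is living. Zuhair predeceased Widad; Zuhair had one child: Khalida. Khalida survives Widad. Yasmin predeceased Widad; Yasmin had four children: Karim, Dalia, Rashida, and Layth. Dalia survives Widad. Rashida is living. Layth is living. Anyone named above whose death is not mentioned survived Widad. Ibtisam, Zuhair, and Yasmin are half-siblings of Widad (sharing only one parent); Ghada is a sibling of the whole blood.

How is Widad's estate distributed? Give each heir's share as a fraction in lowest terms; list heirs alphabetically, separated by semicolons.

No spouse, descendants, or parent survives, so the estate passes to Widad's siblings per stirpes.
Half-blood siblings count for one-half the weight of whole-blood siblings at the initial division.
Dividing 1 in proportion to weights (total weight 5/2): Ghada (weight 1) → 2/5; Ibtisam (weight 1/2) → 1/5; Zuhair (weight 1/2) → 1/5; Yasmin (weight 1/2) → 1/5.
Ghada is living and takes 2/5.
Ibtisam is living and takes 1/5.
Zuhair predeceased; the 1/5 allotted to Zuhair's branch passes to Zuhair's issue by representation.
Khalida is the sole taker at this level and receives the full 1/5.
Yasmin predeceased; the 1/5 allotted to Yasmin's branch passes to Yasmin's issue by representation.
The 1/5 is divided into 4 equal shares of 1/20 among Karim, Dalia, Rashida, Layth.
Karim is living and takes 1/20.
Dalia is living and takes 1/20.
Rashida is living and takes 1/20.
Layth is living and takes 1/20.

Dalia 1/20; Ghada 2/5; Ibtisam 1/5; Karim 1/20; Khalida 1/5; Layth 1/20; Rashida 1/20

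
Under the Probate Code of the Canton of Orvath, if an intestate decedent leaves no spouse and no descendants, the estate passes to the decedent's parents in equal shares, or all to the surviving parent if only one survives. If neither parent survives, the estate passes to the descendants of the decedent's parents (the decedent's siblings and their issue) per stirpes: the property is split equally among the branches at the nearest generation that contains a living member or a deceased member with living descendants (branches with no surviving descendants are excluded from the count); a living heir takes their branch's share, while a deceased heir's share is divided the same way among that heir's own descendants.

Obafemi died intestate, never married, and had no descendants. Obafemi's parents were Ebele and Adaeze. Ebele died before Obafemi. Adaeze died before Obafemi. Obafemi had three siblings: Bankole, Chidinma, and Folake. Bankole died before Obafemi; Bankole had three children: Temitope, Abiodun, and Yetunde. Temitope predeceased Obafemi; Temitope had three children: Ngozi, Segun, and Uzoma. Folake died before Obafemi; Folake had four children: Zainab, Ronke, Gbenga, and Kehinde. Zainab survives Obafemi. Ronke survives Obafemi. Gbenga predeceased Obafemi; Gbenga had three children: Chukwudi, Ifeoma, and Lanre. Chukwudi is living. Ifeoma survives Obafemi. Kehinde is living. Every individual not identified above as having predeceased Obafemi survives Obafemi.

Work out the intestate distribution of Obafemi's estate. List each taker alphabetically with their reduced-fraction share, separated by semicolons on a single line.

Abiodun 1/9; Chidinma 1/3; Chukwudi 1/36; Ifeoma 1/36; Kehinde 1/12; Lanre 1/36; Ngozi 1/27; Ronke 1/12; Segun 1/27; Uzoma 1/27; Yetunde 1/9; Zainab 1/12

Neither parent survives and there are no descendants, so the estate passes to Obafemi's siblings and their issue per stirpes.
The estate is divided into 3 equal shares of 1/3 among Bankole, Chidinma, Folake.
Bankole predeceased; the 1/3 allotted to Bankole's branch passes to Bankole's issue by representation.
The 1/3 is divided into 3 equal shares of 1/9 among Temitope, Abiodun, Yetunde.
Temitope predeceased; the 1/9 allotted to Temitope's branch passes to Temitope's issue by representation.
The 1/9 is divided into 3 equal shares of 1/27 among Ngozi, Segun, Uzoma.
Ngozi is living and takes 1/27.
Segun is living and takes 1/27.
Uzoma is living and takes 1/27.
Abiodun is living and takes 1/9.
Yetunde is living and takes 1/9.
Chidinma is living and takes 1/3.
Folake predeceased; the 1/3 allotted to Folake's branch passes to Folake's issue by representation.
The 1/3 is divided into 4 equal shares of 1/12 among Zainab, Ronke, Gbenga, Kehinde.
Zainab is living and takes 1/12.
Ronke is living and takes 1/12.
Gbenga predeceased; the 1/12 allotted to Gbenga's branch passes to Gbenga's issue by representation.
The 1/12 is divided into 3 equal shares of 1/36 among Chukwudi, Ifeoma, Lanre.
Chukwudi is living and takes 1/36.
Ifeoma is living and takes 1/36.
Lanre is living and takes 1/36.
Kehinde is living and takes 1/12.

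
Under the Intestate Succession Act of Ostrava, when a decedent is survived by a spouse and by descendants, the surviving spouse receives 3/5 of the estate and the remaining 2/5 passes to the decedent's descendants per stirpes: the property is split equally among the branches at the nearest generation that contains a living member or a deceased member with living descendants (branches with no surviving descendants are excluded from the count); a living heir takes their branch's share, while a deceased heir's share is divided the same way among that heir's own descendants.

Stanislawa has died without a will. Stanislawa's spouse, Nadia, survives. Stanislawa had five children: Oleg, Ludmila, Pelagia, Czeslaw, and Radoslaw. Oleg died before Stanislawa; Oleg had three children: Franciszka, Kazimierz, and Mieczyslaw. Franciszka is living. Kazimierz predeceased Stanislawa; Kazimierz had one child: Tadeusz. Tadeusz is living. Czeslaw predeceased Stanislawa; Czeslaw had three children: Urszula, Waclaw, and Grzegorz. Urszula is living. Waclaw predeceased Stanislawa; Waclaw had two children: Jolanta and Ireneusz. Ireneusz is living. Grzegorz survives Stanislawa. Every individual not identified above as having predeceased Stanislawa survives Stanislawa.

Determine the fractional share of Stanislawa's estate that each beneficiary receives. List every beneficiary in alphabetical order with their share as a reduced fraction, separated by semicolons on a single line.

Nadia, as surviving spouse, takes 3/5.
The remaining 2/5 passes to Stanislawa's descendants per stirpes.
The 2/5 is divided into 5 equal shares of 2/25 among Oleg, Ludmila, Pelagia, Czeslaw, Radoslaw.
Oleg predeceased; the 2/25 allotted to Oleg's branch passes to Oleg's issue by representation.
The 2/25 is divided into 3 equal shares of 2/75 among Franciszka, Kazimierz, Mieczyslaw.
Franciszka is living and takes 2/75.
Kazimierz predeceased; the 2/75 allotted to Kazimierz's branch passes to Kazimierz's issue by representation.
Tadeusz is the sole taker at this level and receives the full 2/75.
Mieczyslaw is living and takes 2/75.
Ludmila is living and takes 2/25.
Pelagia is living and takes 2/25.
Czeslaw predeceased; the 2/25 allotted to Czeslaw's branch passes to Czeslaw's issue by representation.
The 2/25 is divided into 3 equal shares of 2/75 among Urszula, Waclaw, Grzegorz.
Urszula is living and takes 2/75.
Waclaw predeceased; the 2/75 allotted to Waclaw's branch passes to Waclaw's issue by representation.
The 2/75 is divided into 2 equal shares of 1/75 among Jolanta, Ireneusz.
Jolanta is living and takes 1/75.
Ireneusz is living and takes 1/75.
Grzegorz is living and takes 2/75.
Radoslaw is living and takes 2/25.

Franciszka 2/75; Grzegorz 2/75; Ireneusz 1/75; Jolanta 1/75; Ludmila 2/25; Mieczyslaw 2/75; Nadia 3/5; Pelagia 2/25; Radoslaw 2/25; Tadeusz 2/75; Urszula 2/75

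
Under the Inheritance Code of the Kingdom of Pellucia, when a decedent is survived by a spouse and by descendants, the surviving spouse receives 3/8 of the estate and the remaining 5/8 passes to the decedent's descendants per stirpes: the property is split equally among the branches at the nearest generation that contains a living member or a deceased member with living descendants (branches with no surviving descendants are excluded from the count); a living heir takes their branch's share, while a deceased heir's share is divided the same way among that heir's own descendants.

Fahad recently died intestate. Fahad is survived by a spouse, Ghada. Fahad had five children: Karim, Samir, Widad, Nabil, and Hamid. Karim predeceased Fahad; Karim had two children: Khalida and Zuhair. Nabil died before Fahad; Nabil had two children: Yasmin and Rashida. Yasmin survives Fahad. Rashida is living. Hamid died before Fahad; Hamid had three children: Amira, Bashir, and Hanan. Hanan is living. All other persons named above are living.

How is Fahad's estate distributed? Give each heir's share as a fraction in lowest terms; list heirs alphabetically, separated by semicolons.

Ghada, as surviving spouse, takes 3/8.
The remaining 5/8 passes to Fahad's descendants per stirpes.
The 5/8 is divided into 5 equal shares of 1/8 among Karim, Samir, Widad, Nabil, Hamid.
Karim predeceased; the 1/8 allotted to Karim's branch passes to Karim's issue by representation.
The 1/8 is divided into 2 equal shares of 1/16 among Khalida, Zuhair.
Khalida is living and takes 1/16.
Zuhair is living and takes 1/16.
Samir is living and takes 1/8.
Widad is living and takes 1/8.
Nabil predeceased; the 1/8 allotted to Nabil's branch passes to Nabil's issue by representation.
The 1/8 is divided into 2 equal shares of 1/16 among Yasmin, Rashida.
Yasmin is living and takes 1/16.
Rashida is living and takes 1/16.
Hamid predeceased; the 1/8 allotted to Hamid's branch passes to Hamid's issue by representation.
The 1/8 is divided into 3 equal shares of 1/24 among Amira, Bashir, Hanan.
Amira is living and takes 1/24.
Bashir is living and takes 1/24.
Hanan is living and takes 1/24.

Amira 1/24; Bashir 1/24; Ghada 3/8; Hanan 1/24; Khalida 1/16; Rashida 1/16; Samir 1/8; Widad 1/8; Yasmin 1/16; Zuhair 1/16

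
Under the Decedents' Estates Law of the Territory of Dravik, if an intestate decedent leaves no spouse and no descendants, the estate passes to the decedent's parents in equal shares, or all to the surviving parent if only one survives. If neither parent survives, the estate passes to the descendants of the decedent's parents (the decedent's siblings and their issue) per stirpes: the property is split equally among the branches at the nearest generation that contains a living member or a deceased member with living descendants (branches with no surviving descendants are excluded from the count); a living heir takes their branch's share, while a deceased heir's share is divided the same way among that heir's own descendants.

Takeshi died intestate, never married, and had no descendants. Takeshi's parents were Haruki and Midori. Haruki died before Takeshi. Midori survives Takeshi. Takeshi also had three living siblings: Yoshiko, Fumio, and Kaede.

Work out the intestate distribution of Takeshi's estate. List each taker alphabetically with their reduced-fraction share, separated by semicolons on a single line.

Midori 1

Only one parent, Midori, survives, so Midori takes the entire estate. The siblings take nothing because a surviving parent has priority.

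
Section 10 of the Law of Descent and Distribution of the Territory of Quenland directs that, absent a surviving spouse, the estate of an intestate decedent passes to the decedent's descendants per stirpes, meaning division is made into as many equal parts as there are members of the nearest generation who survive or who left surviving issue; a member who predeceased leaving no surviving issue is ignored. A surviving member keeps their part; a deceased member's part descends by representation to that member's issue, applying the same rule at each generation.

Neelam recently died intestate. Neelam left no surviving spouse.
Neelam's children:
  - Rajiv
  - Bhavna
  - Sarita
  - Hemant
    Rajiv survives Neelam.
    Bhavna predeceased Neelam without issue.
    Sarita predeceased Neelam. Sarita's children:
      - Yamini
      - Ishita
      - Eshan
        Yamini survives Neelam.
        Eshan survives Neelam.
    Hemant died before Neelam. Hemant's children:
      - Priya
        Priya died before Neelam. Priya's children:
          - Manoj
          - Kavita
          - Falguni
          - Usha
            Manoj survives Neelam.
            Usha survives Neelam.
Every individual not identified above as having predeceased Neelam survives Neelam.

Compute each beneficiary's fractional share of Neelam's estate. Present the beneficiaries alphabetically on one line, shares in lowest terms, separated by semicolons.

Eshan 1/9; Falguni 1/12; Ishita 1/9; Kavita 1/12; Manoj 1/12; Rajiv 1/3; Usha 1/12; Yamini 1/9

There is no surviving spouse, so the entire estate passes to Neelam's descendants per stirpes.
Bhavna left no surviving issue, so that branch lapses and is disregarded.
The estate is divided into 3 equal shares of 1/3 among Rajiv, Sarita, Hemant.
Rajiv is living and takes 1/3.
Sarita predeceased; the 1/3 allotted to Sarita's branch passes to Sarita's issue by representation.
The 1/3 is divided into 3 equal shares of 1/9 among Yamini, Ishita, Eshan.
Yamini is living and takes 1/9.
Ishita is living and takes 1/9.
Eshan is living and takes 1/9.
Hemant predeceased; the 1/3 allotted to Hemant's branch passes to Hemant's issue by representation.
Priya's line is the sole branch at this level, so the full 1/3 passes to Priya's issue by representation.
The 1/3 is divided into 4 equal shares of 1/12 among Manoj, Kavita, Falguni, Usha.
Manoj is living and takes 1/12.
Kavita is living and takes 1/12.
Falguni is living and takes 1/12.
Usha is living and takes 1/12.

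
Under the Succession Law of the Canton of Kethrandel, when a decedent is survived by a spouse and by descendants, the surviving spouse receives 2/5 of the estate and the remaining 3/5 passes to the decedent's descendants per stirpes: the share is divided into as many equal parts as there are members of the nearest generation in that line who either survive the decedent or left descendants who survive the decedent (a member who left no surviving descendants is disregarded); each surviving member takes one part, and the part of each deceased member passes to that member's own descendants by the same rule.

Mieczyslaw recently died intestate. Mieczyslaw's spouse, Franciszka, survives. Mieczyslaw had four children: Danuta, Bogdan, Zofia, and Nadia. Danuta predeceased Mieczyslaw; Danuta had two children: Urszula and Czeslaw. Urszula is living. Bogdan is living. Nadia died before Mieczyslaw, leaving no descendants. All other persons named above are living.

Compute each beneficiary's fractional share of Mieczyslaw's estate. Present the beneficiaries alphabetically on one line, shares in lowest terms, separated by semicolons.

Bogdan 1/5; Czeslaw 1/10; Franciszka 2/5; Urszula 1/10; Zofia 1/5

Franciszka, as surviving spouse, takes 2/5.
The remaining 3/5 passes to Mieczyslaw's descendants per stirpes.
Nadia left no surviving issue, so that branch lapses and is disregarded.
The 3/5 is divided into 3 equal shares of 1/5 among Danuta, Bogdan, Zofia.
Danuta predeceased; the 1/5 allotted to Danuta's branch passes to Danuta's issue by representation.
The 1/5 is divided into 2 equal shares of 1/10 among Urszula, Czeslaw.
Urszula is living and takes 1/10.
Czeslaw is living and takes 1/10.
Bogdan is living and takes 1/5.
Zofia is living and takes 1/5.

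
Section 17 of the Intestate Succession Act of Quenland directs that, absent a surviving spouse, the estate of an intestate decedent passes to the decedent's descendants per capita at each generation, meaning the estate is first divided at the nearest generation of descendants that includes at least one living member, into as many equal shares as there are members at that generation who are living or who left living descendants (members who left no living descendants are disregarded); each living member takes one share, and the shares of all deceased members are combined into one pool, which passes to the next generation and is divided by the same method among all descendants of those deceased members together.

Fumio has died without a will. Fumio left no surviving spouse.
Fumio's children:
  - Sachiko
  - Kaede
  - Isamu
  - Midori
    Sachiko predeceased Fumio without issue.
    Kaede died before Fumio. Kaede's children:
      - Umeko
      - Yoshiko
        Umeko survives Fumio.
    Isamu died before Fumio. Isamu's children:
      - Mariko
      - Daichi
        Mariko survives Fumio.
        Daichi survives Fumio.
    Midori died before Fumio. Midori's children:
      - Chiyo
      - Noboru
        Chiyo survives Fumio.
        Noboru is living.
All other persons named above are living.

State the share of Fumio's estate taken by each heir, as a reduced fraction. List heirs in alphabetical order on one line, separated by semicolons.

There is no surviving spouse, so the entire estate passes to Fumio's descendants per capita at each generation.
No one at generation 1 (Kaede, Isamu, Midori) is living; moving to the next generation.
At generation 2 (Umeko, Yoshiko, Mariko, Daichi, Chiyo, Noboru) there are 6 shares of (1)/6 = 1/6 each.
Living: Umeko, Yoshiko, Mariko, Daichi, Chiyo, and Noboru — each takes 1/6.

Chiyo 1/6; Daichi 1/6; Mariko 1/6; Noboru 1/6; Umeko 1/6; Yoshiko 1/6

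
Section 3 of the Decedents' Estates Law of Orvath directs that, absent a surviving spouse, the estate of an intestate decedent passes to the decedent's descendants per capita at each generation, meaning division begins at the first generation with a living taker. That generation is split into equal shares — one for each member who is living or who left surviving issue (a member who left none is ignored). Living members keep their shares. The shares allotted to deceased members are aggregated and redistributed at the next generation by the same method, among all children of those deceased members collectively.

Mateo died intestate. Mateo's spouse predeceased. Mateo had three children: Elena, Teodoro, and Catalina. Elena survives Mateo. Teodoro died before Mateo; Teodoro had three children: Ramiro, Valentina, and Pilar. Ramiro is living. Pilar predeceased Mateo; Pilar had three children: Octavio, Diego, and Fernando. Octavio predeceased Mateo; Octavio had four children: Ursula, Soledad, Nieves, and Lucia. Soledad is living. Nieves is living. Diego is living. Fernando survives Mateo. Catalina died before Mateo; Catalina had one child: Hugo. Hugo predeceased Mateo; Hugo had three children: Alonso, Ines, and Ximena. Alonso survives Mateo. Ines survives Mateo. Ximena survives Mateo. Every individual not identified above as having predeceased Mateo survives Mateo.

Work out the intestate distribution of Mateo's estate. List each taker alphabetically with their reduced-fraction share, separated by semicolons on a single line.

There is no surviving spouse, so the entire estate passes to Mateo's descendants per capita at each generation.
At generation 1 (Elena, Teodoro, Catalina) there are 3 shares of (1)/3 = 1/3 each.
Living: Elena — each takes 1/3.
Deceased: Teodoro and Catalina. Their combined 2/3 is pooled and carried to generation 2.
At generation 2 (Ramiro, Valentina, Pilar, Hugo) there are 4 shares of (2/3)/4 = 1/6 each.
Living: Ramiro and Valentina — each takes 1/6.
Deceased: Pilar and Hugo. Their combined 1/3 is pooled and carried to generation 3.
At generation 3 (Octavio, Diego, Fernando, Alonso, Ines, Ximena) there are 6 shares of (1/3)/6 = 1/18 each.
Living: Diego, Fernando, Alonso, Ines, and Ximena — each takes 1/18.
Deceased: Octavio. That 1/18 share is carried to generation 4.
At generation 4 (Ursula, Soledad, Nieves, Lucia) there are 4 shares of (1/18)/4 = 1/72 each.
Living: Ursula, Soledad, Nieves, and Lucia — each takes 1/72.

Alonso 1/18; Diego 1/18; Elena 1/3; Fernando 1/18; Ines 1/18; Lucia 1/72; Nieves 1/72; Ramiro 1/6; Soledad 1/72; Ursula 1/72; Valentina 1/6; Ximena 1/18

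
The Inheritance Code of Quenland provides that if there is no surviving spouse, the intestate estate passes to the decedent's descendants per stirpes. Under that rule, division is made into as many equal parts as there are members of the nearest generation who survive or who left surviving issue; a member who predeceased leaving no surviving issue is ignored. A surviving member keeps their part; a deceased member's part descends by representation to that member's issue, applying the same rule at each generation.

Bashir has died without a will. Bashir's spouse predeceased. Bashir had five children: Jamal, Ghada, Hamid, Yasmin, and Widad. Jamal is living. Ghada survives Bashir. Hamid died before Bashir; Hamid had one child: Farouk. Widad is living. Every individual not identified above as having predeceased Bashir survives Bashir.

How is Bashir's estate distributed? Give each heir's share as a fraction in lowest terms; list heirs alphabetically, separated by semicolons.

There is no surviving spouse, so the entire estate passes to Bashir's descendants per stirpes.
The estate is divided into 5 equal shares of 1/5 among Jamal, Ghada, Hamid, Yasmin, Widad.
Jamal is living and takes 1/5.
Ghada is living and takes 1/5.
Hamid predeceased; the 1/5 allotted to Hamid's branch passes to Hamid's issue by representation.
Farouk is the sole taker at this level and receives the full 1/5.
Yasmin is living and takes 1/5.
Widad is living and takes 1/5.

Farouk 1/5; Ghada 1/5; Jamal 1/5; Widad 1/5; Yasmin 1/5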